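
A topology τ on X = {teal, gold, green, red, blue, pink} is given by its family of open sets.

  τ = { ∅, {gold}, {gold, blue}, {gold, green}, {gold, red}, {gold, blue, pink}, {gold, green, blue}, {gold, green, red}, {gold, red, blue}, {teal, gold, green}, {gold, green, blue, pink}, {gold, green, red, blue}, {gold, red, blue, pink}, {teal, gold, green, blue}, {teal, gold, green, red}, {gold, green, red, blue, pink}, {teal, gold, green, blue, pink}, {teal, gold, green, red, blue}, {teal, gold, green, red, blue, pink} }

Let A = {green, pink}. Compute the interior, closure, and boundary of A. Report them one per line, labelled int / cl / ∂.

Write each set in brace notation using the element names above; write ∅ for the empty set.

open subsets of A: ∅; so int(A) = ∅
closure: X∖int(X∖A) = X∖{gold, red, blue} = {teal, green, pink}
∂A = {teal, green, pink} minus ∅ = {teal, green, pink}

int(A) = ∅
cl(A)  = {teal, green, pink}
∂A     = {teal, green, pink}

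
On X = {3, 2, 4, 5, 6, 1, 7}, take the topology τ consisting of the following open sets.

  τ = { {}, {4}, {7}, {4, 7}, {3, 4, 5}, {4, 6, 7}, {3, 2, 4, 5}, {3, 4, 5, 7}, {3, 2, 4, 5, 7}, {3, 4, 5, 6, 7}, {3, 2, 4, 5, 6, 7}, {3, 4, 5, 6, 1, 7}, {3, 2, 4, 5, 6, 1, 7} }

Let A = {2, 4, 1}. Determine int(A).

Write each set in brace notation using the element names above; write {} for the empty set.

{4}

interior: largest open inside A is {4} (from {}, {4})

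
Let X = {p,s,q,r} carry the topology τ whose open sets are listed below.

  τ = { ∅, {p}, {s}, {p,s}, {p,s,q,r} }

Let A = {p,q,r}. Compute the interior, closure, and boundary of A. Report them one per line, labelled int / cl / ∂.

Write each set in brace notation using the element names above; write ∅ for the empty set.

int(A) = {p}
cl(A)  = {p,q,r}
∂A     = {q,r}

open subsets of A: ∅, {p}; so int(A) = {p}
closure: X∖int(X∖A) = X∖{s} = {p,q,r}
∂A = {p,q,r} minus {p} = {q,r}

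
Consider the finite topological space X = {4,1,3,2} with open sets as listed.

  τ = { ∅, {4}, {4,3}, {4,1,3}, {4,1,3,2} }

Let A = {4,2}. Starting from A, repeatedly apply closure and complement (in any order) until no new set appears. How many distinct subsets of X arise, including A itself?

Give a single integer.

6

X∖A={1,3}, int(X∖A)=∅, hence cl(A)={4,1,3,2}
Orbit (k=closure, c=complement):
  1. A     = {4,2}
  2. kA    = {4,1,3,2}
  3. cA    = {1,3}
  4. ckA   = ∅
  5. kcA   = {1,3,2}
  6. ckcA  = {4}
(closed under both — stop)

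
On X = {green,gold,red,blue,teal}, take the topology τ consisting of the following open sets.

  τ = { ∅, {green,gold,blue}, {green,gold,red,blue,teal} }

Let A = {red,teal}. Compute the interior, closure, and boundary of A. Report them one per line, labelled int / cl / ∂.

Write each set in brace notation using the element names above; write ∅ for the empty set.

opens ⊆ A: ∅; union → int = ∅
complement {green,gold,blue}; its interior {green,gold,blue}; cl(A) = X∖{green,gold,blue} = {red,teal}
boundary = {red,teal} ∖ ∅ = {red,teal}

int(A) = ∅
cl(A)  = {red,teal}
∂A     = {red,teal}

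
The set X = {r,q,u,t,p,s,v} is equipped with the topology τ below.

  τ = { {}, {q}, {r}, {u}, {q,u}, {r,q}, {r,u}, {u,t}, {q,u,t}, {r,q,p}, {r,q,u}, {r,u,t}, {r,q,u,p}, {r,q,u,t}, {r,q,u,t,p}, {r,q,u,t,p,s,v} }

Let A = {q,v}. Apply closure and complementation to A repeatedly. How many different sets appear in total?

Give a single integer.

6

complement {r,u,t,p,s}; its interior {r,u,t}; cl(A) = X∖{r,u,t} = {q,p,s,v}
With k = closure, c = complement:
  1. A     = {q,v}
  2. kA    = {q,p,s,v}
  3. cA    = {r,u,t,p,s}
  4. ckA   = {r,u,t}
  5. kcA   = {r,u,t,p,s,v}
  6. ckcA  = {q}
k, c of each give nothing new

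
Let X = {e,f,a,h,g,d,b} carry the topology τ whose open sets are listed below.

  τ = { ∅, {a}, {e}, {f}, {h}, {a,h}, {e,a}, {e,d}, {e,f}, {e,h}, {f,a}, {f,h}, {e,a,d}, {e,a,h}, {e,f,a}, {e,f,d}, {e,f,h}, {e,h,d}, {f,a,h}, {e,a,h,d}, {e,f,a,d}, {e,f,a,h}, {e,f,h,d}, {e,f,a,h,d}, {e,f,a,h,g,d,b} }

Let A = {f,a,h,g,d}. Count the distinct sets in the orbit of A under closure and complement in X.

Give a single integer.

8

closure: X∖int(X∖A) = X∖{e} = {f,a,h,g,d,b}
Let k=closure and c=complement:
  1. A     = {f,a,h,g,d}
  2. kA    = {f,a,h,g,d,b}
  3. cA    = {e,b}
  4. ckA   = {e}
  5. kcA   = {e,g,d,b}
  6. ckcA  = {f,a,h}
  7. kckcA = {f,a,h,g,b}
  8. ckckcA = {e,d}
— saturated at 8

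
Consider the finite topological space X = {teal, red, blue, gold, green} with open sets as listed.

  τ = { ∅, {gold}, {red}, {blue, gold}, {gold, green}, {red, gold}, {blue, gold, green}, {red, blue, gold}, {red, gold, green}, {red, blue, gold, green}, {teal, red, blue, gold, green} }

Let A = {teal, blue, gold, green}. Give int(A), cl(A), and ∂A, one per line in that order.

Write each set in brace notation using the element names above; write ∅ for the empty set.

int(A) = {blue, gold, green}
cl(A)  = {teal, blue, gold, green}
∂A     = {teal}

opens ⊆ A: ∅, {gold}, {gold, green}, {blue, gold}, {blue, gold, green}; union → int = {blue, gold, green}
complement {red}; its interior {red}; cl(A) = X∖{red} = {teal, blue, gold, green}
boundary = {teal, blue, gold, green} ∖ {blue, gold, green} = {teal}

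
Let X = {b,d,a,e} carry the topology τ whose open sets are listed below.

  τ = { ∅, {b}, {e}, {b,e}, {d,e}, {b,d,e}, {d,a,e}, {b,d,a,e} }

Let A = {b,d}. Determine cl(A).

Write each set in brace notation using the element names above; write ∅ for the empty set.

{b,d,a}

X∖A={a,e}, int(X∖A)={e}, hence cl(A)={b,d,a}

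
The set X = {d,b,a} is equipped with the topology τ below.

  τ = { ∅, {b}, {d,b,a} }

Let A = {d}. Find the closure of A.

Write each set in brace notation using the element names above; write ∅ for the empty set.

{d,a}

X∖A={b,a}, int(X∖A)={b}, hence cl(A)={d,a}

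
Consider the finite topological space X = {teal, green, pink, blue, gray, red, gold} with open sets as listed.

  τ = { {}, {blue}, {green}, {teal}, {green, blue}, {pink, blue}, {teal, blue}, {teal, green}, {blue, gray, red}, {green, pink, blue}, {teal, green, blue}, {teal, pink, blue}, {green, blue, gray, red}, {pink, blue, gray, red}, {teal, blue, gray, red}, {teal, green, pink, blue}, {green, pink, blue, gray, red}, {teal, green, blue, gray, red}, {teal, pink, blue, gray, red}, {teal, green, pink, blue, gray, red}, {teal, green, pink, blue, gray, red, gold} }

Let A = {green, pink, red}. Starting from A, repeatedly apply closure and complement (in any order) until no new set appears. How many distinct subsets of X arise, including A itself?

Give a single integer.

8

cl via duality: int({teal, blue, gray, gold}) = {teal, blue}, so X∖{teal, blue} = {green, pink, gray, red, gold}
Write k for closure, c for complement:
  1. A     = {green, pink, red}
  2. kA    = {green, pink, gray, red, gold}
  3. cA    = {teal, blue, gray, gold}
  4. ckA   = {teal, blue}
  5. kcA   = {teal, pink, blue, gray, red, gold}
  6. ckcA  = {green}
  7. kckcA = {green, gold}
  8. ckckcA = {teal, pink, blue, gray, red}
applying k or c yields no new set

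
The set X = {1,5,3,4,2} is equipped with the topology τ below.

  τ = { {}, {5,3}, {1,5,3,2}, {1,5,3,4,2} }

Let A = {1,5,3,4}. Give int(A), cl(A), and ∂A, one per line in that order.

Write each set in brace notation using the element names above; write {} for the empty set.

opens ⊆ A: {}, {5,3}; union → int = {5,3}
complement {2}; its interior {}; cl(A) = X∖{} = {1,5,3,4,2}
boundary = {1,5,3,4,2} ∖ {5,3} = {1,4,2}

int(A) = {5,3}
cl(A)  = {1,5,3,4,2}
∂A     = {1,4,2}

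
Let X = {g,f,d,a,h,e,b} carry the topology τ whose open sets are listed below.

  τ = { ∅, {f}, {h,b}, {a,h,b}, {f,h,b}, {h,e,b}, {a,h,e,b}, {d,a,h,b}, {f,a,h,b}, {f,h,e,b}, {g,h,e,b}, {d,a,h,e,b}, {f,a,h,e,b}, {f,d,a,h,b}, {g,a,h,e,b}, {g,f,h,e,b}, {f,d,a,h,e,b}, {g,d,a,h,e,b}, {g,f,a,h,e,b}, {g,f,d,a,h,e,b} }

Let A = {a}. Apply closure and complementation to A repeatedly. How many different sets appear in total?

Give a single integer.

closure: X∖int(X∖A) = X∖{g,f,h,e,b} = {d,a}
Let k=closure and c=complement:
  1. A     = {a}
  2. kA    = {d,a}
  3. cA    = {g,f,d,h,e,b}
  4. ckA   = {g,f,h,e,b}
  5. kcA   = {g,f,d,a,h,e,b}
  6. ckcA  = ∅
— saturated at 6

6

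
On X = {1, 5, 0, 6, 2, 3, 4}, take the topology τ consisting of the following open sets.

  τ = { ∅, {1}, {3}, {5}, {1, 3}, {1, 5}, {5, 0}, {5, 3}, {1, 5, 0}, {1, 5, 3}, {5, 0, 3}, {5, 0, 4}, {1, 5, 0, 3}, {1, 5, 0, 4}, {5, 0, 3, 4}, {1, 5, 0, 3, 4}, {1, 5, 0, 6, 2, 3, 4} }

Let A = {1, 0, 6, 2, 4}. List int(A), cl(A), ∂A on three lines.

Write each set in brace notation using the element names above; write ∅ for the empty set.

int(A) = {1}
cl(A)  = {1, 0, 6, 2, 4}
∂A     = {0, 6, 2, 4}

interior: largest open inside A is {1} (from ∅, {1})
cl via duality: int({5, 3}) = {5, 3}, so X∖{5, 3} = {1, 0, 6, 2, 4}
cl∖int = {0, 6, 2, 4}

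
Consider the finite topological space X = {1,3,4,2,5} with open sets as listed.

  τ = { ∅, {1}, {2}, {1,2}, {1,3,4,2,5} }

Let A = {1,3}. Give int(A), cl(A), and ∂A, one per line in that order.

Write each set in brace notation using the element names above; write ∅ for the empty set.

int(A) = {1}
cl(A)  = {1,3,4,5}
∂A     = {3,4,5}

U open, U⊆A: ∅, {1}. int(A) = ⋃ = {1}
X∖A={4,2,5}, int(X∖A)={2}, hence cl(A)={1,3,4,5}
∂A: remove int from cl → {3,4,5}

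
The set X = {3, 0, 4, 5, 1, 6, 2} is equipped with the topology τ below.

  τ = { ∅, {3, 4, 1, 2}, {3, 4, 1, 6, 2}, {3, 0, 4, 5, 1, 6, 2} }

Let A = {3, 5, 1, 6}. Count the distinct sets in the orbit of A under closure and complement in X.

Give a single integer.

4

complement {0, 4, 2}; its interior ∅; cl(A) = X∖∅ = {3, 0, 4, 5, 1, 6, 2}
With k = closure, c = complement:
  1. A     = {3, 5, 1, 6}
  2. kA    = {3, 0, 4, 5, 1, 6, 2}
  3. cA    = {0, 4, 2}
  4. ckA   = ∅
k, c of each give nothing new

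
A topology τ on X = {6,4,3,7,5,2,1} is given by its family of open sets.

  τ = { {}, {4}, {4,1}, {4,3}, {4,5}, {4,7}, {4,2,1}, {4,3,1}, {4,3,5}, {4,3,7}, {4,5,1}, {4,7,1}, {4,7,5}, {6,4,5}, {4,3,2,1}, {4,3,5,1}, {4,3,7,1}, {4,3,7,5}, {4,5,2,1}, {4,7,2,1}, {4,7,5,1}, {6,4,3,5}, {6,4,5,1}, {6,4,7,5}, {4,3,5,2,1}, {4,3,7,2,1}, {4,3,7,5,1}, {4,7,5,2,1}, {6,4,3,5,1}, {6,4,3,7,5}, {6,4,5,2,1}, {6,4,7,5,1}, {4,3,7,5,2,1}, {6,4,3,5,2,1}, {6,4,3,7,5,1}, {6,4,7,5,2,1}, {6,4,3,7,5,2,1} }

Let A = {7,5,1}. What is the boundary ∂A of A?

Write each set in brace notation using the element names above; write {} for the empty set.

{6,7,5,2,1}

interior: largest open inside A is {} (from {})
cl via duality: int({6,4,3,2}) = {4,3}, so X∖{4,3} = {6,7,5,2,1}
cl∖int = {6,7,5,2,1}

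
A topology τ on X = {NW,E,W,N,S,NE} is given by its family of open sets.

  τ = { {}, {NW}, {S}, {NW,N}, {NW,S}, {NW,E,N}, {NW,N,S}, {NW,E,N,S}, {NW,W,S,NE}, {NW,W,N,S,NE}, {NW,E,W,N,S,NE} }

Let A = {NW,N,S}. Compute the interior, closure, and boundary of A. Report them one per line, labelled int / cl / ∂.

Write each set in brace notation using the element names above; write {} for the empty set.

int(A) = {NW,N,S}
cl(A)  = {NW,E,W,N,S,NE}
∂A     = {E,W,NE}

interior: largest open inside A is {NW,N,S} (from {}, {S}, {NW}, {NW,S}, {NW,N}, {NW,N,S})
cl via duality: int({E,W,NE}) = {}, so X∖{} = {NW,E,W,N,S,NE}
cl∖int = {E,W,NE}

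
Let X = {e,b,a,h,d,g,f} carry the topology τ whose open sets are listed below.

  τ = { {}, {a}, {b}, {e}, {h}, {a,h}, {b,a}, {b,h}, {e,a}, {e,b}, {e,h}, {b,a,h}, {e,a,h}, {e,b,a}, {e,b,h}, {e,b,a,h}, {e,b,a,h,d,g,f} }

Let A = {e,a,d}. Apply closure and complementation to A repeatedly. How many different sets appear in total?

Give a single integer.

X∖A={b,h,g,f}, int(X∖A)={b,h}, hence cl(A)={e,a,d,g,f}
Orbit (k=closure, c=complement):
  1. A     = {e,a,d}
  2. kA    = {e,a,d,g,f}
  3. cA    = {b,h,g,f}
  4. ckA   = {b,h}
  5. kcA   = {b,h,d,g,f}
  6. ckcA  = {e,a}
(closed under both — stop)

6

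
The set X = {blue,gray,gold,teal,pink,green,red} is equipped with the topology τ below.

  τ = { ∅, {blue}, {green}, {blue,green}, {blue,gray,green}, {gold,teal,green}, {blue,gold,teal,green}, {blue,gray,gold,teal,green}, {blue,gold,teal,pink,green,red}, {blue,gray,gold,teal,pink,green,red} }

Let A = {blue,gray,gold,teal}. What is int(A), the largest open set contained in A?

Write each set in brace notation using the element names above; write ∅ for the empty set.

{blue}

U open, U⊆A: ∅, {blue}. int(A) = ⋃ = {blue}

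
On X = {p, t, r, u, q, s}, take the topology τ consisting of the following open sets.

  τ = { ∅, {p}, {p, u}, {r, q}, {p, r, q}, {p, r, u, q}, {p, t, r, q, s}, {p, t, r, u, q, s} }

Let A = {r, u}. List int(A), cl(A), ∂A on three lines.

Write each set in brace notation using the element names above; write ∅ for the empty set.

U open, U⊆A: ∅. int(A) = ⋃ = ∅
X∖A={p, t, q, s}, int(X∖A)={p}, hence cl(A)={t, r, u, q, s}
∂A: remove int from cl → {t, r, u, q, s}

int(A) = ∅
cl(A)  = {t, r, u, q, s}
∂A     = {t, r, u, q, s}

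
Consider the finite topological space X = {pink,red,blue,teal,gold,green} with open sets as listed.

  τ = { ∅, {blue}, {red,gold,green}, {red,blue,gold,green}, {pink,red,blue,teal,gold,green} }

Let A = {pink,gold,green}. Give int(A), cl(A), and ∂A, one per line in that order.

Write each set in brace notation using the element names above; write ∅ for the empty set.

interior: largest open inside A is ∅ (from ∅)
cl via duality: int({red,blue,teal}) = {blue}, so X∖{blue} = {pink,red,teal,gold,green}
cl∖int = {pink,red,teal,gold,green}

int(A) = ∅
cl(A)  = {pink,red,teal,gold,green}
∂A     = {pink,red,teal,gold,green}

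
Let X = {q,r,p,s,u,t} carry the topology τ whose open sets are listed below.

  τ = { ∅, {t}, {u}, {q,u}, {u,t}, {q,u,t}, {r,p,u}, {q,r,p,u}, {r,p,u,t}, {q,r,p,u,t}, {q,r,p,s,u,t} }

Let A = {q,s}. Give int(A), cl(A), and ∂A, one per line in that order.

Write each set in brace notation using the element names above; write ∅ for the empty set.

interior: largest open inside A is ∅ (from ∅)
cl via duality: int({r,p,u,t}) = {r,p,u,t}, so X∖{r,p,u,t} = {q,s}
cl∖int = {q,s}

int(A) = ∅
cl(A)  = {q,s}
∂A     = {q,s}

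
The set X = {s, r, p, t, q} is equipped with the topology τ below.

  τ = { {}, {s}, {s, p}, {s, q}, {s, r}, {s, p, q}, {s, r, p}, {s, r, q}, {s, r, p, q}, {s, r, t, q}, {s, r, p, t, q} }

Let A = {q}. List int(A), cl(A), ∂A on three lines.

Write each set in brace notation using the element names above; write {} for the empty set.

int(A) = {}
cl(A)  = {t, q}
∂A     = {t, q}

U open, U⊆A: {}. int(A) = ⋃ = {}
X∖A={s, r, p, t}, int(X∖A)={s, r, p}, hence cl(A)={t, q}
∂A: remove int from cl → {t, q}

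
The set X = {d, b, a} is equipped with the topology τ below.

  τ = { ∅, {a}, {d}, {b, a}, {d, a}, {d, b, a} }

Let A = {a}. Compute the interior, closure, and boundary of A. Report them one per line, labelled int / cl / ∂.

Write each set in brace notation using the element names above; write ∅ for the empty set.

interior: largest open inside A is {a} (from ∅, {a})
cl via duality: int({d, b}) = {d}, so X∖{d} = {b, a}
cl∖int = {b}

int(A) = {a}
cl(A)  = {b, a}
∂A     = {b}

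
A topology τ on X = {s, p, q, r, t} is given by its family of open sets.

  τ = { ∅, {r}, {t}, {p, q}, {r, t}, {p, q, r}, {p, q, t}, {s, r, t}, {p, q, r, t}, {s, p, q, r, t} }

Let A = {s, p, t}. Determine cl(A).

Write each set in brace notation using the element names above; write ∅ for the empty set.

{s, p, q, t}

X∖A={q, r}, int(X∖A)={r}, hence cl(A)={s, p, q, t}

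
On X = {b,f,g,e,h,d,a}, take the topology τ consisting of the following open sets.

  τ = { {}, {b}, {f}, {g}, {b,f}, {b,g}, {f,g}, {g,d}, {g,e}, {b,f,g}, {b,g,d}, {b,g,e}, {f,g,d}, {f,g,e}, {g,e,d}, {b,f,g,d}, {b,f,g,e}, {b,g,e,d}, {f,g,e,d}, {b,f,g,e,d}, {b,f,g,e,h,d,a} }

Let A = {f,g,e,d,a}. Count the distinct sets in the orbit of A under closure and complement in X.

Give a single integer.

X∖A={b,h}, int(X∖A)={b}, hence cl(A)={f,g,e,h,d,a}
Orbit (k=closure, c=complement):
  1. A     = {f,g,e,d,a}
  2. kA    = {f,g,e,h,d,a}
  3. cA    = {b,h}
  4. ckA   = {b}
  5. kcA   = {b,h,a}
  6. ckcA  = {f,g,e,d}
(closed under both — stop)

6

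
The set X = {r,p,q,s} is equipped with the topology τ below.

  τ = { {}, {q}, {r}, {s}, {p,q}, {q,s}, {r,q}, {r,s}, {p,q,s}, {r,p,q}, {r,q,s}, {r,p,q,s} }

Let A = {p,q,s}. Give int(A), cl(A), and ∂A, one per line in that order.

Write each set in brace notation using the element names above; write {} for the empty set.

opens ⊆ A: {}, {q}, {s}, {q,s}, {p,q}, {p,q,s}; union → int = {p,q,s}
complement {r}; its interior {r}; cl(A) = X∖{r} = {p,q,s}
boundary = {p,q,s} ∖ {p,q,s} = {}

int(A) = {p,q,s}
cl(A)  = {p,q,s}
∂A     = {}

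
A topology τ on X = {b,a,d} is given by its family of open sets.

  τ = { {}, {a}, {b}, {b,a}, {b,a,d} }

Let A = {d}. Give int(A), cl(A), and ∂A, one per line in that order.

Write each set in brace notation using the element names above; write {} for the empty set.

U open, U⊆A: {}. int(A) = ⋃ = {}
X∖A={b,a}, int(X∖A)={b,a}, hence cl(A)={d}
∂A: remove int from cl → {d}

int(A) = {}
cl(A)  = {d}
∂A     = {d}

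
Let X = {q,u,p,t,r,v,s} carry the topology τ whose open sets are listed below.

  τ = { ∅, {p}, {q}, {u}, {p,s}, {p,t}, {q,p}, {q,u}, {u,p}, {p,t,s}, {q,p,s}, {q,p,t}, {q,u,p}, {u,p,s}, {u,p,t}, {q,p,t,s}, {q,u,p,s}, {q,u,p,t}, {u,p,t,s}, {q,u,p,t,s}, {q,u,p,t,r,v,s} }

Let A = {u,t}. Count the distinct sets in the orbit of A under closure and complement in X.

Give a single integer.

8

closure: X∖int(X∖A) = X∖{q,p,s} = {u,t,r,v}
Let k=closure and c=complement:
  1. A     = {u,t}
  2. kA    = {u,t,r,v}
  3. cA    = {q,p,r,v,s}
  4. ckA   = {q,p,s}
  5. kcA   = {q,p,t,r,v,s}
  6. ckcA  = {u}
  7. kckcA = {u,r,v}
  8. ckckcA = {q,p,t,s}
— saturated at 8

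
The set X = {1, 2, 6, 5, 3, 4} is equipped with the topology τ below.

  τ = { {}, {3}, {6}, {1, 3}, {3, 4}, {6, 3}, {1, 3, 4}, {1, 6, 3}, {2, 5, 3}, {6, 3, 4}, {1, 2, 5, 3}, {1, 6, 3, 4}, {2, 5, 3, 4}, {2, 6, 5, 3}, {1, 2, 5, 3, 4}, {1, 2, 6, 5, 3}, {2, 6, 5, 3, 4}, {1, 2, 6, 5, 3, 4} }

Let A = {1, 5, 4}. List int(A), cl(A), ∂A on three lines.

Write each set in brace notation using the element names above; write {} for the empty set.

int(A) = {}
cl(A)  = {1, 2, 5, 4}
∂A     = {1, 2, 5, 4}

interior: largest open inside A is {} (from {})
cl via duality: int({2, 6, 3}) = {6, 3}, so X∖{6, 3} = {1, 2, 5, 4}
cl∖int = {1, 2, 5, 4}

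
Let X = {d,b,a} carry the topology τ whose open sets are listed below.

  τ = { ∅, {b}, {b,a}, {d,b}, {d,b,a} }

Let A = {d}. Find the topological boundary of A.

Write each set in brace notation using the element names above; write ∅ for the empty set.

{d}

interior: largest open inside A is ∅ (from ∅)
cl via duality: int({b,a}) = {b,a}, so X∖{b,a} = {d}
cl∖int = {d}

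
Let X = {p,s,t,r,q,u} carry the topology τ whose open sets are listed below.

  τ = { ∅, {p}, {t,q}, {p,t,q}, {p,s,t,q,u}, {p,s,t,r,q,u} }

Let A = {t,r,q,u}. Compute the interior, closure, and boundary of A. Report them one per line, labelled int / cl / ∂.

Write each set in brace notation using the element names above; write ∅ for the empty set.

int(A) = {t,q}
cl(A)  = {s,t,r,q,u}
∂A     = {s,r,u}

open subsets of A: ∅, {t,q}; so int(A) = {t,q}
closure: X∖int(X∖A) = X∖{p} = {s,t,r,q,u}
∂A = {s,t,r,q,u} minus {t,q} = {s,r,u}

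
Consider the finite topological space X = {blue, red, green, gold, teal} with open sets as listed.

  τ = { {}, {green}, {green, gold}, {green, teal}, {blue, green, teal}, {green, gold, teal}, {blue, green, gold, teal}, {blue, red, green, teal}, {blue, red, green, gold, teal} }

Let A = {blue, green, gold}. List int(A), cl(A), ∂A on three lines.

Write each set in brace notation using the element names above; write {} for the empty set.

int(A) = {green, gold}
cl(A)  = {blue, red, green, gold, teal}
∂A     = {blue, red, teal}

open subsets of A: {}, {green}, {green, gold}; so int(A) = {green, gold}
closure: X∖int(X∖A) = X∖{} = {blue, red, green, gold, teal}
∂A = {blue, red, green, gold, teal} minus {green, gold} = {blue, red, teal}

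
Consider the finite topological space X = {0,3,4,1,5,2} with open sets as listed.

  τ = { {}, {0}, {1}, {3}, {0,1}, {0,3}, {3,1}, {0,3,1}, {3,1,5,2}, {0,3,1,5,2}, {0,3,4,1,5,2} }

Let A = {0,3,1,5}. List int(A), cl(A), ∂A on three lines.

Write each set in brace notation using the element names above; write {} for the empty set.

open subsets of A: {}, {0}, {3}, {1}, {0,3}, {3,1}, {0,1}, {0,3,1}; so int(A) = {0,3,1}
closure: X∖int(X∖A) = X∖{} = {0,3,4,1,5,2}
∂A = {0,3,4,1,5,2} minus {0,3,1} = {4,5,2}

int(A) = {0,3,1}
cl(A)  = {0,3,4,1,5,2}
∂A     = {4,5,2}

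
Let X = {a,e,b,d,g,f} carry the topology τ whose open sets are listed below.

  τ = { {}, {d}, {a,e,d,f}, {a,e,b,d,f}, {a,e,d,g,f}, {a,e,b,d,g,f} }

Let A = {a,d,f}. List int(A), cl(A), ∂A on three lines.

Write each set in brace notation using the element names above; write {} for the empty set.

interior: largest open inside A is {d} (from {}, {d})
cl via duality: int({e,b,g}) = {}, so X∖{} = {a,e,b,d,g,f}
cl∖int = {a,e,b,g,f}

int(A) = {d}
cl(A)  = {a,e,b,d,g,f}
∂A     = {a,e,b,g,f}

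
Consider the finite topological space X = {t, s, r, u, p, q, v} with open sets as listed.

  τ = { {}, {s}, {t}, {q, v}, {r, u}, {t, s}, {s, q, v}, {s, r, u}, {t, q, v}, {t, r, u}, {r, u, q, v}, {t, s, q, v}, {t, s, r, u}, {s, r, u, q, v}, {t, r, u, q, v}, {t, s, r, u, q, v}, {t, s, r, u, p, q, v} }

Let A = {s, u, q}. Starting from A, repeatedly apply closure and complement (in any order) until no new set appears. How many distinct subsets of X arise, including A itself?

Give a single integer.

closure: X∖int(X∖A) = X∖{t} = {s, r, u, p, q, v}
Let k=closure and c=complement:
  1. A     = {s, u, q}
  2. kA    = {s, r, u, p, q, v}
  3. cA    = {t, r, p, v}
  4. ckA   = {t}
  5. kcA   = {t, r, u, p, q, v}
  6. kckA  = {t, p}
  7. ckcA  = {s}
  8. ckckA = {s, r, u, q, v}
  9. kckcA = {s, p}
  10. ckckcA = {t, r, u, q, v}
— saturated at 10

10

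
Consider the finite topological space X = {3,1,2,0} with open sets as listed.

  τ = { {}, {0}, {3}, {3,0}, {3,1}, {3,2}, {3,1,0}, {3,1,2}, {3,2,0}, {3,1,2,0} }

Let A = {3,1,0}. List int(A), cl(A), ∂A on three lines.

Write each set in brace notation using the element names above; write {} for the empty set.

int(A) = {3,1,0}
cl(A)  = {3,1,2,0}
∂A     = {2}

interior: largest open inside A is {3,1,0} (from {}, {0}, {3}, {3,0}, {3,1}, {3,1,0})
cl via duality: int({2}) = {}, so X∖{} = {3,1,2,0}
cl∖int = {2}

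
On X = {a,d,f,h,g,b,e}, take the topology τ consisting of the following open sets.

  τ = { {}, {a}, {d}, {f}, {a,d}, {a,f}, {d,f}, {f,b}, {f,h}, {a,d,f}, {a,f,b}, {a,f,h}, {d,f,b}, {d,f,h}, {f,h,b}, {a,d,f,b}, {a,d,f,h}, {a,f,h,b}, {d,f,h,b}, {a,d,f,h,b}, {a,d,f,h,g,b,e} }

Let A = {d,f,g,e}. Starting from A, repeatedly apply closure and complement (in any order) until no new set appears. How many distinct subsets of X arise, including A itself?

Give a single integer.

8

cl via duality: int({a,h,b}) = {a}, so X∖{a} = {d,f,h,g,b,e}
Write k for closure, c for complement:
  1. A     = {d,f,g,e}
  2. kA    = {d,f,h,g,b,e}
  3. cA    = {a,h,b}
  4. ckA   = {a}
  5. kcA   = {a,h,g,b,e}
  6. kckA  = {a,g,e}
  7. ckcA  = {d,f}
  8. ckckA = {d,f,h,b}
applying k or c yields no new set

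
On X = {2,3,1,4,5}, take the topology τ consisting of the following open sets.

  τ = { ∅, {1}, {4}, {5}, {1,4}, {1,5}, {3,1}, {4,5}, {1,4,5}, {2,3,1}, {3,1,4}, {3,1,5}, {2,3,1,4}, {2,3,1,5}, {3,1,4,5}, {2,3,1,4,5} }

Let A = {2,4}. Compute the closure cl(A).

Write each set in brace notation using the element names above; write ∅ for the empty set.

{2,4}

closure: X∖int(X∖A) = X∖{3,1,5} = {2,4}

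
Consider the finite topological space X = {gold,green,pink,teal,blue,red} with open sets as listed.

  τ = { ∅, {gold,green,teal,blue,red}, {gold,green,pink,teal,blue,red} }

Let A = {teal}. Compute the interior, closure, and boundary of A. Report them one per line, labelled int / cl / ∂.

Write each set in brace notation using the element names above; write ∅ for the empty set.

int(A) = ∅
cl(A)  = {gold,green,pink,teal,blue,red}
∂A     = {gold,green,pink,teal,blue,red}

U open, U⊆A: ∅. int(A) = ⋃ = ∅
X∖A={gold,green,pink,blue,red}, int(X∖A)=∅, hence cl(A)={gold,green,pink,teal,blue,red}
∂A: remove int from cl → {gold,green,pink,teal,blue,red}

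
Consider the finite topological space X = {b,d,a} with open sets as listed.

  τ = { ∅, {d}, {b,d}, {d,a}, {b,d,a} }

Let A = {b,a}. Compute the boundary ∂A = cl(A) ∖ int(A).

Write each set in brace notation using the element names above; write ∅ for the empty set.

{b,a}

interior: largest open inside A is ∅ (from ∅)
cl via duality: int({d}) = {d}, so X∖{d} = {b,a}
cl∖int = {b,a}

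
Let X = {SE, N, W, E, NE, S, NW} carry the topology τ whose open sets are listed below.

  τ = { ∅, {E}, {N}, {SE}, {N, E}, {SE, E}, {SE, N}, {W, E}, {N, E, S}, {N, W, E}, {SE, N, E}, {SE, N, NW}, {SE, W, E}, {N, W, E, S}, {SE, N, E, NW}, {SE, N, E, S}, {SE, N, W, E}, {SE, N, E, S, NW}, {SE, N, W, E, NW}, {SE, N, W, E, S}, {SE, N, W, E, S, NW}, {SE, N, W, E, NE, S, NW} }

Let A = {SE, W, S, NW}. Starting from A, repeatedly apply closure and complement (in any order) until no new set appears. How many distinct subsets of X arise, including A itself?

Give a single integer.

8

complement {N, E, NE}; its interior {N, E}; cl(A) = X∖{N, E} = {SE, W, NE, S, NW}
With k = closure, c = complement:
  1. A     = {SE, W, S, NW}
  2. kA    = {SE, W, NE, S, NW}
  3. cA    = {N, E, NE}
  4. ckA   = {N, E}
  5. kcA   = {N, W, E, NE, S, NW}
  6. ckcA  = {SE}
  7. kckcA = {SE, NE, NW}
  8. ckckcA = {N, W, E, S}
k, c of each give nothing new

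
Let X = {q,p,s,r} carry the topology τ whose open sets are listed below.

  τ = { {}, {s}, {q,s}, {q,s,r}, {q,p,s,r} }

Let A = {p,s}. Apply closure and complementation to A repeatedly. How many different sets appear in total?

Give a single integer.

6

cl via duality: int({q,r}) = {}, so X∖{} = {q,p,s,r}
Write k for closure, c for complement:
  1. A     = {p,s}
  2. kA    = {q,p,s,r}
  3. cA    = {q,r}
  4. ckA   = {}
  5. kcA   = {q,p,r}
  6. ckcA  = {s}
applying k or c yields no new set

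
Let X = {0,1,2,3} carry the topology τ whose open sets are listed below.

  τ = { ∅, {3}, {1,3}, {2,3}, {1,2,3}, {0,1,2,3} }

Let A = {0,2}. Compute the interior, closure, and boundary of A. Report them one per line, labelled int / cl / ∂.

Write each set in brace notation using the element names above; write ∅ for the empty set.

opens ⊆ A: ∅; union → int = ∅
complement {1,3}; its interior {1,3}; cl(A) = X∖{1,3} = {0,2}
boundary = {0,2} ∖ ∅ = {0,2}

int(A) = ∅
cl(A)  = {0,2}
∂A     = {0,2}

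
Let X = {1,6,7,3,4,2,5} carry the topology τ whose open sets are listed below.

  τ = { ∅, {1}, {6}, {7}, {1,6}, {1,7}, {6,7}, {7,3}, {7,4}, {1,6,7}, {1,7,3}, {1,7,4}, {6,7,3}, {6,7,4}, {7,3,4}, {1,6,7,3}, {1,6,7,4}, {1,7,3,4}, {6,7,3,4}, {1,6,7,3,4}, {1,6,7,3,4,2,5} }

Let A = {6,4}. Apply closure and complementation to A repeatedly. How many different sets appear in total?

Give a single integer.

closure: X∖int(X∖A) = X∖{1,7,3} = {6,4,2,5}
Let k=closure and c=complement:
  1. A     = {6,4}
  2. kA    = {6,4,2,5}
  3. cA    = {1,7,3,2,5}
  4. ckA   = {1,7,3}
  5. kcA   = {1,7,3,4,2,5}
  6. ckcA  = {6}
  7. kckcA = {6,2,5}
  8. ckckcA = {1,7,3,4}
— saturated at 8

8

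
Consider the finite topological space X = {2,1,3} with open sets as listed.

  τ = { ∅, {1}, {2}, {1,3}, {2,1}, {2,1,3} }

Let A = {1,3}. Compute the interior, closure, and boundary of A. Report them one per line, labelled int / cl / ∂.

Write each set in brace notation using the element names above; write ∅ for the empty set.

interior: largest open inside A is {1,3} (from ∅, {1}, {1,3})
cl via duality: int({2}) = {2}, so X∖{2} = {1,3}
cl∖int = ∅

int(A) = {1,3}
cl(A)  = {1,3}
∂A     = ∅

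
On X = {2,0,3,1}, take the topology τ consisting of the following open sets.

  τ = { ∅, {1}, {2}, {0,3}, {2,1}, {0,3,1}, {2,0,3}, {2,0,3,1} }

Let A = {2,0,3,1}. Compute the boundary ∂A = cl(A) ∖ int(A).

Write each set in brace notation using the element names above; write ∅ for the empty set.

∅

open subsets of A: ∅, {2}, {1}, {2,1}, {0,3}, {0,3,1}, {2,0,3}, {2,0,3,1}; so int(A) = {2,0,3,1}
closure: X∖int(X∖A) = X∖∅ = {2,0,3,1}
∂A = {2,0,3,1} minus {2,0,3,1} = ∅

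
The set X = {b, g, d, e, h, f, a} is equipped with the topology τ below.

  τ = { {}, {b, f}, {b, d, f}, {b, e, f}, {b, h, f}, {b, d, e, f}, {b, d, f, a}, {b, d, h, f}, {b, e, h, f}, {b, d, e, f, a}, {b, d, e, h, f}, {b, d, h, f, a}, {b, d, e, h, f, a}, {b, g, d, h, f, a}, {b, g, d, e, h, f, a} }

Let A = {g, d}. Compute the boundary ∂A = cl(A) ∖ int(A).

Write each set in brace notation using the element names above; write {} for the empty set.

{g, d, a}

interior: largest open inside A is {} (from {})
cl via duality: int({b, e, h, f, a}) = {b, e, h, f}, so X∖{b, e, h, f} = {g, d, a}
cl∖int = {g, d, a}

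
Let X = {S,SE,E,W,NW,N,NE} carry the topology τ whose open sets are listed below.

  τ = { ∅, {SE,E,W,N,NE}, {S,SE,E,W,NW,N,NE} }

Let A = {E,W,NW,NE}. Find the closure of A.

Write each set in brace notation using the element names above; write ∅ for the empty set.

closure: X∖int(X∖A) = X∖∅ = {S,SE,E,W,NW,N,NE}

{S,SE,E,W,NW,N,NE}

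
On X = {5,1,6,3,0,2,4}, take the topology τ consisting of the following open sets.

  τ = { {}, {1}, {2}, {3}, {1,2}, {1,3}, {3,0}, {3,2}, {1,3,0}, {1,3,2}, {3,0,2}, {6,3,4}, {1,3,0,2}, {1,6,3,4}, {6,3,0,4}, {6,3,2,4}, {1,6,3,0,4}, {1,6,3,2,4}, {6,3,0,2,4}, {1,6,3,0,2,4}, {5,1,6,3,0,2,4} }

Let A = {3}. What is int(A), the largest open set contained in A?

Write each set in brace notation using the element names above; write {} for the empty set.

opens ⊆ A: {}, {3}; union → int = {3}

{3}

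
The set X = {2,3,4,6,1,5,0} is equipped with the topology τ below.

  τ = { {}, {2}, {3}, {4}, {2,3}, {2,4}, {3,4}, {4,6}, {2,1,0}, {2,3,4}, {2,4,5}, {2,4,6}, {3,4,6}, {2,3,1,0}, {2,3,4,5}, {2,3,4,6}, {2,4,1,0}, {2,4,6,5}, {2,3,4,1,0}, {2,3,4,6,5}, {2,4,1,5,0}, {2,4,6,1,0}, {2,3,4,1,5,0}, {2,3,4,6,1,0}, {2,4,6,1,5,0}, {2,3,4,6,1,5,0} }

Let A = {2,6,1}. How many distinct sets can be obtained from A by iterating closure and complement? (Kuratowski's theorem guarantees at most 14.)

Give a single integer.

10

cl via duality: int({3,4,5,0}) = {3,4}, so X∖{3,4} = {2,6,1,5,0}
Write k for closure, c for complement:
  1. A     = {2,6,1}
  2. kA    = {2,6,1,5,0}
  3. cA    = {3,4,5,0}
  4. ckA   = {3,4}
  5. kcA   = {3,4,6,1,5,0}
  6. kckA  = {3,4,6,5}
  7. ckcA  = {2}
  8. ckckA = {2,1,0}
  9. kckcA = {2,1,5,0}
  10. ckckcA = {3,4,6}
applying k or c yields no new set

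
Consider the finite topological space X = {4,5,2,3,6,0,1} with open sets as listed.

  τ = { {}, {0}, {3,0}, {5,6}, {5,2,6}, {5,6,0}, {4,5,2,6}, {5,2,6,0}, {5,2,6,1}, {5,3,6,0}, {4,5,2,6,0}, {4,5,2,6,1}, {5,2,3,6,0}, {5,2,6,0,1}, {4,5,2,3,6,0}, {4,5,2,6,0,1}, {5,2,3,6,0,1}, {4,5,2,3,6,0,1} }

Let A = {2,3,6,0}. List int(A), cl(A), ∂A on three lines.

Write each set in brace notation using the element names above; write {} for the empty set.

int(A) = {3,0}
cl(A)  = {4,5,2,3,6,0,1}
∂A     = {4,5,2,6,1}

interior: largest open inside A is {3,0} (from {}, {0}, {3,0})
cl via duality: int({4,5,1}) = {}, so X∖{} = {4,5,2,3,6,0,1}
cl∖int = {4,5,2,6,1}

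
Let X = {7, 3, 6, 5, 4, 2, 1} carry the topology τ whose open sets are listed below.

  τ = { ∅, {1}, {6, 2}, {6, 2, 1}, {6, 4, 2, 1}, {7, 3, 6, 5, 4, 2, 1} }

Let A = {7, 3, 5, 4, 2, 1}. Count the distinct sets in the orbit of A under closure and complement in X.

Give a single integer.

cl via duality: int({6}) = ∅, so X∖∅ = {7, 3, 6, 5, 4, 2, 1}
Write k for closure, c for complement:
  1. A     = {7, 3, 5, 4, 2, 1}
  2. kA    = {7, 3, 6, 5, 4, 2, 1}
  3. cA    = {6}
  4. ckA   = ∅
  5. kcA   = {7, 3, 6, 5, 4, 2}
  6. ckcA  = {1}
  7. kckcA = {7, 3, 5, 4, 1}
  8. ckckcA = {6, 2}
applying k or c yields no new set

8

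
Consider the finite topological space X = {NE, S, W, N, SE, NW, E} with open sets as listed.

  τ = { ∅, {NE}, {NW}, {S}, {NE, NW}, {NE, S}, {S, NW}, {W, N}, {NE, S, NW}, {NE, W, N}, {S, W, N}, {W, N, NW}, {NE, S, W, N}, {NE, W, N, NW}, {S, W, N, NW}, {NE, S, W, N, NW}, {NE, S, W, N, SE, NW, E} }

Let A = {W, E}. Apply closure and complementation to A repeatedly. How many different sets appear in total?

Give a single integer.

8

X∖A={NE, S, N, SE, NW}, int(X∖A)={NE, S, NW}, hence cl(A)={W, N, SE, E}
Orbit (k=closure, c=complement):
  1. A     = {W, E}
  2. kA    = {W, N, SE, E}
  3. cA    = {NE, S, N, SE, NW}
  4. ckA   = {NE, S, NW}
  5. kcA   = {NE, S, W, N, SE, NW, E}
  6. kckA  = {NE, S, SE, NW, E}
  7. ckcA  = ∅
  8. ckckA = {W, N}
(closed under both — stop)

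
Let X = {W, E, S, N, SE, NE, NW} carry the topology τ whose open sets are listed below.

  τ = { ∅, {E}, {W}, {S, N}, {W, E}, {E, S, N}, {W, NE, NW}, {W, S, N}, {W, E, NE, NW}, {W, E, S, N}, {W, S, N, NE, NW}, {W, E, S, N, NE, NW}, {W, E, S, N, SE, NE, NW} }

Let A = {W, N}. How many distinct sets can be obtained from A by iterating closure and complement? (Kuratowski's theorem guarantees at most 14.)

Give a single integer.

cl via duality: int({E, S, SE, NE, NW}) = {E}, so X∖{E} = {W, S, N, SE, NE, NW}
Write k for closure, c for complement:
  1. A     = {W, N}
  2. kA    = {W, S, N, SE, NE, NW}
  3. cA    = {E, S, SE, NE, NW}
  4. ckA   = {E}
  5. kcA   = {E, S, N, SE, NE, NW}
  6. kckA  = {E, SE}
  7. ckcA  = {W}
  8. ckckA = {W, S, N, NE, NW}
  9. kckcA = {W, SE, NE, NW}
  10. ckckcA = {E, S, N}
  11. kckckcA = {E, S, N, SE}
  12. ckckckcA = {W, NE, NW}
applying k or c yields no new set

12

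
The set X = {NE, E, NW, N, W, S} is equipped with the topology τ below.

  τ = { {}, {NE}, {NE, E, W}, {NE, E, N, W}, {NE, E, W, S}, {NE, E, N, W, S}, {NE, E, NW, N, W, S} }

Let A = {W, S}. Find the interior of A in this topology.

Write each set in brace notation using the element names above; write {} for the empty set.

interior: largest open inside A is {} (from {})

{}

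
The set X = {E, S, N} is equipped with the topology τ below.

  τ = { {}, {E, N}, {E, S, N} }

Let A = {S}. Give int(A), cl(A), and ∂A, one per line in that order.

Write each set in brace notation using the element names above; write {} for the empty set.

U open, U⊆A: {}. int(A) = ⋃ = {}
X∖A={E, N}, int(X∖A)={E, N}, hence cl(A)={S}
∂A: remove int from cl → {S}

int(A) = {}
cl(A)  = {S}
∂A     = {S}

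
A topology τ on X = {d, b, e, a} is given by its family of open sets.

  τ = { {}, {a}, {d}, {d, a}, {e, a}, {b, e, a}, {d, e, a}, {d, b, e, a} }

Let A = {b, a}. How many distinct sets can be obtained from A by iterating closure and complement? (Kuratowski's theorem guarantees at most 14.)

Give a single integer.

X∖A={d, e}, int(X∖A)={d}, hence cl(A)={b, e, a}
Orbit (k=closure, c=complement):
  1. A     = {b, a}
  2. kA    = {b, e, a}
  3. cA    = {d, e}
  4. ckA   = {d}
  5. kcA   = {d, b, e}
  6. ckcA  = {a}
(closed under both — stop)

6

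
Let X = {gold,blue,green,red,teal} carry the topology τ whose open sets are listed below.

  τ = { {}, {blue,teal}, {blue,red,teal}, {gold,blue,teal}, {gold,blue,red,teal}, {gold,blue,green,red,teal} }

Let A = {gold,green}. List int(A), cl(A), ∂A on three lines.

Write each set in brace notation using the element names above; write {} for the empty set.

interior: largest open inside A is {} (from {})
cl via duality: int({blue,red,teal}) = {blue,red,teal}, so X∖{blue,red,teal} = {gold,green}
cl∖int = {gold,green}

int(A) = {}
cl(A)  = {gold,green}
∂A     = {gold,green}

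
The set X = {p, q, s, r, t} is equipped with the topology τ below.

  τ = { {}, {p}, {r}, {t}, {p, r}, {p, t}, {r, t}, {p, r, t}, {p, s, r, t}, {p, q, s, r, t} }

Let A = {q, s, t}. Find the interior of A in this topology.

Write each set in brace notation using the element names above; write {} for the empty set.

U open, U⊆A: {}, {t}. int(A) = ⋃ = {t}

{t}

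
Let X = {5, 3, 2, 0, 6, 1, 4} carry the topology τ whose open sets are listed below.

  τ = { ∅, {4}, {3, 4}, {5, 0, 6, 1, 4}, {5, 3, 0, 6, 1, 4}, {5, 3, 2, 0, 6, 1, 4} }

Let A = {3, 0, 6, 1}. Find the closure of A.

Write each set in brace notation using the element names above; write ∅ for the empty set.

{5, 3, 2, 0, 6, 1}

complement {5, 2, 4}; its interior {4}; cl(A) = X∖{4} = {5, 3, 2, 0, 6, 1}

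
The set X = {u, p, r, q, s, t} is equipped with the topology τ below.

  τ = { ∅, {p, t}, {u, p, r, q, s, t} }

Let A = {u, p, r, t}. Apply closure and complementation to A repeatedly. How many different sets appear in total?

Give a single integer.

6

closure: X∖int(X∖A) = X∖∅ = {u, p, r, q, s, t}
Let k=closure and c=complement:
  1. A     = {u, p, r, t}
  2. kA    = {u, p, r, q, s, t}
  3. cA    = {q, s}
  4. ckA   = ∅
  5. kcA   = {u, r, q, s}
  6. ckcA  = {p, t}
— saturated at 6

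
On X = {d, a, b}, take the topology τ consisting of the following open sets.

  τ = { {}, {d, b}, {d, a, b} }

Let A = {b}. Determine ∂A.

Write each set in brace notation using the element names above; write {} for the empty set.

interior: largest open inside A is {} (from {})
cl via duality: int({d, a}) = {}, so X∖{} = {d, a, b}
cl∖int = {d, a, b}

{d, a, b}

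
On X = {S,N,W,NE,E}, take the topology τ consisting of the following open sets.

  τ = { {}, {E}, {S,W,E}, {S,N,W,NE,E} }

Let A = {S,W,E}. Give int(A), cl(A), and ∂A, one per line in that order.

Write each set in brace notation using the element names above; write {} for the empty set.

U open, U⊆A: {}, {E}, {S,W,E}. int(A) = ⋃ = {S,W,E}
X∖A={N,NE}, int(X∖A)={}, hence cl(A)={S,N,W,NE,E}
∂A: remove int from cl → {N,NE}

int(A) = {S,W,E}
cl(A)  = {S,N,W,NE,E}
∂A     = {N,NE}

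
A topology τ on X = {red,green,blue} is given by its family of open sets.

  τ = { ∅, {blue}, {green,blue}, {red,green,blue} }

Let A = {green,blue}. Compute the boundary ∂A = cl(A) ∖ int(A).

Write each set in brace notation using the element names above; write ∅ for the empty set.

{red}

opens ⊆ A: ∅, {blue}, {green,blue}; union → int = {green,blue}
complement {red}; its interior ∅; cl(A) = X∖∅ = {red,green,blue}
boundary = {red,green,blue} ∖ {green,blue} = {red}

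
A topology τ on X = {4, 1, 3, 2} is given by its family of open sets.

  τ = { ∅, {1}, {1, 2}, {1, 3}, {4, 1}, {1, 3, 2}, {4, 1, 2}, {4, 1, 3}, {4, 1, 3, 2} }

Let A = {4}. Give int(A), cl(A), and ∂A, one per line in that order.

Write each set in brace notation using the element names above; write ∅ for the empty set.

int(A) = ∅
cl(A)  = {4}
∂A     = {4}

open subsets of A: ∅; so int(A) = ∅
closure: X∖int(X∖A) = X∖{1, 3, 2} = {4}
∂A = {4} minus ∅ = {4}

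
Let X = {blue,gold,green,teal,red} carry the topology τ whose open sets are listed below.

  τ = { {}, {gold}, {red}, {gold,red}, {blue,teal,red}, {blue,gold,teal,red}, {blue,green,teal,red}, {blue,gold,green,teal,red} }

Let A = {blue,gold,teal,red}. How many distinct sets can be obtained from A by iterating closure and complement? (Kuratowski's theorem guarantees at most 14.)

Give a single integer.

X∖A={green}, int(X∖A)={}, hence cl(A)={blue,gold,green,teal,red}
Orbit (k=closure, c=complement):
  1. A     = {blue,gold,teal,red}
  2. kA    = {blue,gold,green,teal,red}
  3. cA    = {green}
  4. ckA   = {}
(closed under both — stop)

4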